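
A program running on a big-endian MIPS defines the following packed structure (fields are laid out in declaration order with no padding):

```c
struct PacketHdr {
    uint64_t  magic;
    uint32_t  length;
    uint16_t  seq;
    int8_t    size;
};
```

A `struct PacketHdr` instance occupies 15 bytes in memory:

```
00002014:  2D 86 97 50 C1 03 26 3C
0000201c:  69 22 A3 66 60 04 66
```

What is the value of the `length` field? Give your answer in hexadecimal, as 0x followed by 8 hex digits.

`length` follows `magic` (8 bytes), so it starts at byte offset 8 and occupies 4 bytes.
Bytes at offsets 8..11: 69 22 A3 66.
Big-endian stores the most-significant byte at the lowest address.
The bytes are already most-significant first: 0x6922A366.

0x6922A366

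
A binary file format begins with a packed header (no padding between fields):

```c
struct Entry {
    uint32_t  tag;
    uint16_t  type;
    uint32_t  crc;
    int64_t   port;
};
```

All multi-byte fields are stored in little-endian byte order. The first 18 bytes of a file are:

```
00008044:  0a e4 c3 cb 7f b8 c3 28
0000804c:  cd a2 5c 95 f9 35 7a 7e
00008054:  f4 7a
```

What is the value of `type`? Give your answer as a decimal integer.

47231

`type` follows `tag` (4 bytes), so it starts at byte offset 4 and occupies 2 bytes.
Bytes at offsets 4..5: 7F B8.
Little-endian stores the least-significant byte at the lowest address.
Reassemble most-significant byte first: B8 7F → 0xB87F.
0xB87F = 47231.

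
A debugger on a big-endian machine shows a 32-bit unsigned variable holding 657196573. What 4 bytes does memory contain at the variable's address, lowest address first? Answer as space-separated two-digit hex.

657196573 in hexadecimal, padded to 32 bits, is 0x272C061D.
Split into bytes (most-significant first): 27 2C 06 1D.
In big-endian order the high byte comes first in memory.
So the memory order matches the most-significant-first order: 27 2C 06 1D.

27 2C 06 1D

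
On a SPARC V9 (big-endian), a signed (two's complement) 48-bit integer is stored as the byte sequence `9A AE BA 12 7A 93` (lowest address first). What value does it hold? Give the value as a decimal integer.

Big-endian: lowest address holds the most-significant byte.
The bytes are already most-significant first: 0x9AAEBA127A93.
Top bit is set, so as a signed 48-bit value this is 0x9AAEBA127A93 − 2^48 = -111399739950445.

-111399739950445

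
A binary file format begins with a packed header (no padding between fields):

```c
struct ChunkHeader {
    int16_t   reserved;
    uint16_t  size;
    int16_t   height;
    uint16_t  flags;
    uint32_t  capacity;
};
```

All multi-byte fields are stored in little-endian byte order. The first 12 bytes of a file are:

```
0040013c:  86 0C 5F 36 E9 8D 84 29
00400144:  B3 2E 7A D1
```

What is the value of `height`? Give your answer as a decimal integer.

-29207

`height` follows `reserved` (2 B), `size` (2 B), so it starts at offset 2 + 2 = 4 and occupies 2 bytes.
Bytes at offsets 4..5: E9 8D.
In little-endian order the low byte comes first in memory.
Reassemble most-significant byte first: 8D E9 → 0x8DE9.
Top bit is set, so as a signed 16-bit value this is 0x8DE9 − 2^16 = -29207.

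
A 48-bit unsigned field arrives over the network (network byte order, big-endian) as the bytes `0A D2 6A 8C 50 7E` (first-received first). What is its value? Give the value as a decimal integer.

In big-endian order the high byte comes first in memory.
The bytes are already most-significant first: 0x0AD26A8C507E.
0x0AD26A8C507E = 11898846990462.

11898846990462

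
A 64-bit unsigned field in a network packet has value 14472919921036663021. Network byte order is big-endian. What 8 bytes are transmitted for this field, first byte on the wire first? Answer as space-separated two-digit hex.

14472919921036663021 in hexadecimal, padded to 64 bits, is 0xC8DA23FCC41098ED.
Split into bytes (most-significant first): C8 DA 23 FC C4 10 98 ED.
In big-endian order the high byte comes first in memory.
So the memory order matches the most-significant-first order: C8 DA 23 FC C4 10 98 ED.

C8 DA 23 FC C4 10 98 ED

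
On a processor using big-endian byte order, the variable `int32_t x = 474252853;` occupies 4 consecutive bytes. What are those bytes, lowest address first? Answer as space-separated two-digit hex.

474252853 in hexadecimal, padded to 32 bits, is 0x1C448635.
Split into bytes (most-significant first): 1C 44 86 35.
Big-endian: lowest address holds the most-significant byte.
So the memory order matches the most-significant-first order: 1C 44 86 35.

1C 44 86 35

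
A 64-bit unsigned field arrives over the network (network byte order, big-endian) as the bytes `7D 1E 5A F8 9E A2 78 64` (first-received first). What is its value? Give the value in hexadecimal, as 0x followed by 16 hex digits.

Big-endian: lowest address holds the most-significant byte.
The bytes are already most-significant first: 0x7D1E5AF89EA27864.

0x7D1E5AF89EA27864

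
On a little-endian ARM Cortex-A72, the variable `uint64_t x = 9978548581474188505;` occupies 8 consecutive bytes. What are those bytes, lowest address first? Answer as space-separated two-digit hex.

9978548581474188505 in hexadecimal, padded to 64 bits, is 0x8A7AED10F4BF3CD9.
Split into bytes (most-significant first): 8A 7A ED 10 F4 BF 3C D9.
In little-endian order the low byte comes first in memory.
So at ascending addresses the bytes are D9 3C BF F4 10 ED 7A 8A.

D9 3C BF F4 10 ED 7A 8A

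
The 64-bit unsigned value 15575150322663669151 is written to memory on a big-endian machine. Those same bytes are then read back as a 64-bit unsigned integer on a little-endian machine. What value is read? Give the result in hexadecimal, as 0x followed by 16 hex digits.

0x9FBDADA1B20C26D8

15575150322663669151 in 64-bit hexadecimal is 0xD8260CB2A1ADBD9F.
Stored big-endian, the bytes at ascending addresses are D8 26 0C B2 A1 AD BD 9F.
Read back as little-endian, the first byte is least significant, giving 0x9FBDADA1B20C26D8.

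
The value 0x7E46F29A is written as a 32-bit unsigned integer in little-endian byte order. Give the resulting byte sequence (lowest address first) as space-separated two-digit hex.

Split into bytes (most-significant first): 7E 46 F2 9A.
Little-endian stores the least-significant byte at the lowest address.
So at ascending addresses the bytes are 9A F2 46 7E.

9A F2 46 7E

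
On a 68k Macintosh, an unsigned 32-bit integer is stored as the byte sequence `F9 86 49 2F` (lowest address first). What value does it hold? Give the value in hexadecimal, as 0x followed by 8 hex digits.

Big-endian: lowest address holds the most-significant byte.
The bytes are already most-significant first: 0xF986492F.

0xF986492F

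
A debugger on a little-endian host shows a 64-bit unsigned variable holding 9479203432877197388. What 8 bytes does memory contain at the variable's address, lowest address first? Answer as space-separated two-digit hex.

4C 08 4F 9A 4C E5 8C 83

9479203432877197388 in hexadecimal, padded to 64 bits, is 0x838CE54C9A4F084C.
Split into bytes (most-significant first): 83 8C E5 4C 9A 4F 08 4C.
Little-endian: lowest address holds the least-significant byte.
So at ascending addresses the bytes are 4C 08 4F 9A 4C E5 8C 83.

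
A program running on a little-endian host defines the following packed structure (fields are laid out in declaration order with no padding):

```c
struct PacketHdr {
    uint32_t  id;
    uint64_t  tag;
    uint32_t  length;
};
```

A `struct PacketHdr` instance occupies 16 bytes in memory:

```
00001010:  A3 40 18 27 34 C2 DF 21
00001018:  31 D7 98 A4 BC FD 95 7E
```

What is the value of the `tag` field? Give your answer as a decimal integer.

11860466224701882932

`tag` follows `id` (4 bytes), so it starts at byte offset 4 and occupies 8 bytes.
Bytes at offsets 4..11: 34 C2 DF 21 31 D7 98 A4.
In little-endian order the low byte comes first in memory.
Reassemble most-significant byte first: A4 98 D7 31 21 DF C2 34 → 0xA498D73121DFC234.
0xA498D73121DFC234 = 11860466224701882932.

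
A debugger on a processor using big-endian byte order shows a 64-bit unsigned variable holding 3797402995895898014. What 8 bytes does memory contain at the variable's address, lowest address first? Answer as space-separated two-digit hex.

34 B3 15 E7 BF 61 0F 9E

3797402995895898014 in hexadecimal, padded to 64 bits, is 0x34B315E7BF610F9E.
Split into bytes (most-significant first): 34 B3 15 E7 BF 61 0F 9E.
In big-endian order the high byte comes first in memory.
So the memory order matches the most-significant-first order: 34 B3 15 E7 BF 61 0F 9E.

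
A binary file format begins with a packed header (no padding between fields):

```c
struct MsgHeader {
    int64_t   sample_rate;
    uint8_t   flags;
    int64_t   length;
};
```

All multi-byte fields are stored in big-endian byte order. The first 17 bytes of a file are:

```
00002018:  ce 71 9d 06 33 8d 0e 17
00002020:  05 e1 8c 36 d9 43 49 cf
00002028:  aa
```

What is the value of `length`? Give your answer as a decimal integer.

`length` follows `sample_rate` (8 B), `flags` (1 B), so it starts at offset 8 + 1 = 9 and occupies 8 bytes.
Bytes at offsets 9..16: E1 8C 36 D9 43 49 CF AA.
In big-endian order the high byte comes first in memory.
The bytes are already most-significant first: 0xE18C36D94349CFAA.
Top bit is set, so as a signed 64-bit value this is 0xE18C36D94349CFAA − 2^64 = -2194318611671560278.

-2194318611671560278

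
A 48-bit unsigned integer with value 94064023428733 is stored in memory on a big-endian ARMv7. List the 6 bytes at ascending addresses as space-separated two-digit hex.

55 8C FC B3 DE 7D

94064023428733 in hexadecimal, padded to 48 bits, is 0x558CFCB3DE7D.
Split into bytes (most-significant first): 55 8C FC B3 DE 7D.
In big-endian order the high byte comes first in memory.
So the memory order matches the most-significant-first order: 55 8C FC B3 DE 7D.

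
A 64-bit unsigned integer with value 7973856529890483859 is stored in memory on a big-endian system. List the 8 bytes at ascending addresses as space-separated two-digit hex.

7973856529890483859 in hexadecimal, padded to 64 bits, is 0x6EA8D444420D1E93.
Split into bytes (most-significant first): 6E A8 D4 44 42 0D 1E 93.
In big-endian order the high byte comes first in memory.
So the memory order matches the most-significant-first order: 6E A8 D4 44 42 0D 1E 93.

6E A8 D4 44 42 0D 1E 93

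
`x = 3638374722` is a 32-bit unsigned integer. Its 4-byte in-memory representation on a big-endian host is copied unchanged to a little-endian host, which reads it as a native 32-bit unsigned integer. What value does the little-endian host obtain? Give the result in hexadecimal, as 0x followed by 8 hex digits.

0x4231DDD8

3638374722 in 32-bit hexadecimal is 0xD8DD3142.
Stored big-endian, the bytes at ascending addresses are D8 DD 31 42.
Read back as little-endian, the first byte is least significant, giving 0x4231DDD8.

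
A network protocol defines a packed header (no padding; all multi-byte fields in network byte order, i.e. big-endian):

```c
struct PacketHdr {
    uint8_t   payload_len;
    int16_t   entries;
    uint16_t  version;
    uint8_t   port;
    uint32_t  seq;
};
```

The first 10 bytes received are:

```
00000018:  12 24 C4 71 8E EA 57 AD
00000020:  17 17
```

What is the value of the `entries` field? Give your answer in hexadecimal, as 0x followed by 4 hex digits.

`entries` follows `payload_len` (1 byte), so it starts at byte offset 1 and occupies 2 bytes.
Bytes at offsets 1..2: 24 C4.
Big-endian stores the most-significant byte at the lowest address.
The bytes are already most-significant first: 0x24C4.

0x24C4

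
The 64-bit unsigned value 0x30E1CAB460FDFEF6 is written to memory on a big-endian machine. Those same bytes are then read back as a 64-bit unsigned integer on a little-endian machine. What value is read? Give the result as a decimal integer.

17797941369206661424

Stored big-endian, the bytes at ascending addresses are 30 E1 CA B4 60 FD FE F6.
Read back as little-endian, the first byte is least significant, giving 0xF6FEFD60B4CAE130.
0xF6FEFD60B4CAE130 = 17797941369206661424.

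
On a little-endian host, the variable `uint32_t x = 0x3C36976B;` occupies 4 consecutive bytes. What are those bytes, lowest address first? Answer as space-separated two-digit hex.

6B 97 36 3C

Split into bytes (most-significant first): 3C 36 97 6B.
Little-endian stores the least-significant byte at the lowest address.
So at ascending addresses the bytes are 6B 97 36 3C.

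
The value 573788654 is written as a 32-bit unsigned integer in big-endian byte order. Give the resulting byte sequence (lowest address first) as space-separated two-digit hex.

22 33 51 EE

573788654 in hexadecimal, padded to 32 bits, is 0x223351EE.
Split into bytes (most-significant first): 22 33 51 EE.
In big-endian order the high byte comes first in memory.
So the memory order matches the most-significant-first order: 22 33 51 EE.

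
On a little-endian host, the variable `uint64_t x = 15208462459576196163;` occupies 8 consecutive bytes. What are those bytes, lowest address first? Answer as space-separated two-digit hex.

43 1C E7 72 07 50 0F D3

15208462459576196163 in hexadecimal, padded to 64 bits, is 0xD30F500772E71C43.
Split into bytes (most-significant first): D3 0F 50 07 72 E7 1C 43.
In little-endian order the low byte comes first in memory.
So at ascending addresses the bytes are 43 1C E7 72 07 50 0F D3.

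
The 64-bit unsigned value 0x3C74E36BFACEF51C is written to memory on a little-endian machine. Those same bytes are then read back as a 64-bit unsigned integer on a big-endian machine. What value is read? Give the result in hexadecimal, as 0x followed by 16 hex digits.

0x1CF5CEFA6BE3743C

Stored little-endian, the bytes at ascending addresses are 1C F5 CE FA 6B E3 74 3C.
Read back as big-endian, the last byte is least significant, giving 0x1CF5CEFA6BE3743C.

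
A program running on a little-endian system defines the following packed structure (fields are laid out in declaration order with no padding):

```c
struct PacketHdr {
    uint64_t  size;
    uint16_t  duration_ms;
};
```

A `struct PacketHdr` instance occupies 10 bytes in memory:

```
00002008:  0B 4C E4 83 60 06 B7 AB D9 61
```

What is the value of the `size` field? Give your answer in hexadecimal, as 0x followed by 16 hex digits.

`size` is the first field, at byte offset 0, occupying 8 bytes.
Bytes at offsets 0..7: 0B 4C E4 83 60 06 B7 AB.
Little-endian stores the least-significant byte at the lowest address.
Reassemble most-significant byte first: AB B7 06 60 83 E4 4C 0B → 0xABB7066083E44C0B.

0xABB7066083E44C0B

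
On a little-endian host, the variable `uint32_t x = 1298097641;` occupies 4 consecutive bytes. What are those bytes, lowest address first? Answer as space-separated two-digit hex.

1298097641 in hexadecimal, padded to 32 bits, is 0x4D5F65E9.
Split into bytes (most-significant first): 4D 5F 65 E9.
Little-endian stores the least-significant byte at the lowest address.
So at ascending addresses the bytes are E9 65 5F 4D.

E9 65 5F 4D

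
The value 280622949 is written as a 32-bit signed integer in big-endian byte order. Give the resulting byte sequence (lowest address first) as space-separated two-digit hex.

10 B9 F7 65

280622949 in hexadecimal, padded to 32 bits, is 0x10B9F765.
Split into bytes (most-significant first): 10 B9 F7 65.
Big-endian stores the most-significant byte at the lowest address.
So the memory order matches the most-significant-first order: 10 B9 F7 65.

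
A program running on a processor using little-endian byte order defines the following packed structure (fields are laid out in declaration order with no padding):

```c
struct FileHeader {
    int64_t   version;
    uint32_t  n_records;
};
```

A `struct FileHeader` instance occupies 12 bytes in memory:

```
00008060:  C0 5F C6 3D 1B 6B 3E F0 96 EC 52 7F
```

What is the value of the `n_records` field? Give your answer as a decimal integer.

2136140950

`n_records` follows `version` (8 bytes), so it starts at byte offset 8 and occupies 4 bytes.
Bytes at offsets 8..11: 96 EC 52 7F.
Little-endian stores the least-significant byte at the lowest address.
Reassemble most-significant byte first: 7F 52 EC 96 → 0x7F52EC96.
0x7F52EC96 = 2136140950.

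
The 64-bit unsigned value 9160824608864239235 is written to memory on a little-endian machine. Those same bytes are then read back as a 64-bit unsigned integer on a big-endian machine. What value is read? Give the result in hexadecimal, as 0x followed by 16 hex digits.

0x837E021572C9217F

9160824608864239235 in 64-bit hexadecimal is 0x7F21C97215027E83.
Stored little-endian, the bytes at ascending addresses are 83 7E 02 15 72 C9 21 7F.
Read back as big-endian, the last byte is least significant, giving 0x837E021572C9217F.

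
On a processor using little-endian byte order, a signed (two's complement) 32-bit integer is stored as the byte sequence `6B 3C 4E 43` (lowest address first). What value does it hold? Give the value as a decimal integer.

In little-endian order the low byte comes first in memory.
Reassemble most-significant byte first: 43 4E 3C 6B → 0x434E3C6B.
0x434E3C6B = 1129200747.

1129200747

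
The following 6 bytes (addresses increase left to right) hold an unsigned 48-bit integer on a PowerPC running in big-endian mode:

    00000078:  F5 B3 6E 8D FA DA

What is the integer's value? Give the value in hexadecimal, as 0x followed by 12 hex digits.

0xF5B36E8DFADA

In big-endian order the high byte comes first in memory.
The bytes are already most-significant first: 0xF5B36E8DFADA.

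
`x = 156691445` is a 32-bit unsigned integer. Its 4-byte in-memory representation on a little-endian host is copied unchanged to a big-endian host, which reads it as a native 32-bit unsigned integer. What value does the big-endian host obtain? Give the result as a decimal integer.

156691445 in 32-bit hexadecimal is 0x0956EBF5.
Stored little-endian, the bytes at ascending addresses are F5 EB 56 09.
Read back as big-endian, the last byte is least significant, giving 0xF5EB5609.
0xF5EB5609 = 4125840905.

4125840905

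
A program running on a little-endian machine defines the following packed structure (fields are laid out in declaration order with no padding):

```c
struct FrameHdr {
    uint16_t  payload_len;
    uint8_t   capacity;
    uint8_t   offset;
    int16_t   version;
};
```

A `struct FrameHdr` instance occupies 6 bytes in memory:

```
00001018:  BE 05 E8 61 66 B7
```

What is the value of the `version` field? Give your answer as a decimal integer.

-18586

`version` follows `payload_len` (2 B), `capacity` (1 B), `offset` (1 B), so it starts at offset 2 + 1 + 1 = 4 and occupies 2 bytes.
Bytes at offsets 4..5: 66 B7.
In little-endian order the low byte comes first in memory.
Reassemble most-significant byte first: B7 66 → 0xB766.
Top bit is set, so as a signed 16-bit value this is 0xB766 − 2^16 = -18586.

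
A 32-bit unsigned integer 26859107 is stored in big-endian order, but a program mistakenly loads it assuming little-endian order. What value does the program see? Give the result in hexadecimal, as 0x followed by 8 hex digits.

0x63D69901

26859107 in 32-bit hexadecimal is 0x0199D663.
Stored big-endian, the bytes at ascending addresses are 01 99 D6 63.
Read back as little-endian, the first byte is least significant, giving 0x63D69901.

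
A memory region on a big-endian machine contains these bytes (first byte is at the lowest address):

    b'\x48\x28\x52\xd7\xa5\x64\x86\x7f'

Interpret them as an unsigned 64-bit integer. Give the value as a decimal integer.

Big-endian: lowest address holds the most-significant byte.
The bytes are already most-significant first: 0x482852D7A564867F.
0x482852D7A564867F = 5199496855945512575.

5199496855945512575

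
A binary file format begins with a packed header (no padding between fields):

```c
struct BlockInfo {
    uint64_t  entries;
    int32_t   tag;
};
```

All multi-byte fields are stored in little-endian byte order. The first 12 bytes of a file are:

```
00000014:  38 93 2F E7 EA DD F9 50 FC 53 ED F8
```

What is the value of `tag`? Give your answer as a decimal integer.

-118664196

`tag` follows `entries` (8 bytes), so it starts at byte offset 8 and occupies 4 bytes.
Bytes at offsets 8..11: FC 53 ED F8.
In little-endian order the low byte comes first in memory.
Reassemble most-significant byte first: F8 ED 53 FC → 0xF8ED53FC.
Top bit is set, so as a signed 32-bit value this is 0xF8ED53FC − 2^32 = -118664196.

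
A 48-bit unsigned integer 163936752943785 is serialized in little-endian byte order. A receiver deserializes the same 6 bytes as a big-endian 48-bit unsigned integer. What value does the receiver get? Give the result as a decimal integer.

163936752943785 in 48-bit hexadecimal is 0x95197FECC2A9.
Stored little-endian, the bytes at ascending addresses are A9 C2 EC 7F 19 95.
Read back as big-endian, the last byte is least significant, giving 0xA9C2EC7F1995.
0xA9C2EC7F1995 = 186654656502165.

186654656502165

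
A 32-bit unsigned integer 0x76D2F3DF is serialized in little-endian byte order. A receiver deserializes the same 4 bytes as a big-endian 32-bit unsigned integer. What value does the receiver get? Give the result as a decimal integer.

Stored little-endian, the bytes at ascending addresses are DF F3 D2 76.
Read back as big-endian, the last byte is least significant, giving 0xDFF3D276.
0xDFF3D276 = 3757298294.

3757298294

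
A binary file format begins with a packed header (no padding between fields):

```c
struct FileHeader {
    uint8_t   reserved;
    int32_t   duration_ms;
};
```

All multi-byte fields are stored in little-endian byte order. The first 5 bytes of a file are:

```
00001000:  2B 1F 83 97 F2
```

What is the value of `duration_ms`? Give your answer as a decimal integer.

-224951521

`duration_ms` follows `reserved` (1 byte), so it starts at byte offset 1 and occupies 4 bytes.
Bytes at offsets 1..4: 1F 83 97 F2.
Little-endian: lowest address holds the least-significant byte.
Reassemble most-significant byte first: F2 97 83 1F → 0xF297831F.
Top bit is set, so as a signed 32-bit value this is 0xF297831F − 2^32 = -224951521.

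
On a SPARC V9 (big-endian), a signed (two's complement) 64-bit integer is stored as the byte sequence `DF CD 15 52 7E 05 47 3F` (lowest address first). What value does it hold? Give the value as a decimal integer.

-2320174788980160705

Big-endian: lowest address holds the most-significant byte.
The bytes are already most-significant first: 0xDFCD15527E05473F.
Top bit is set, so as a signed 64-bit value this is 0xDFCD15527E05473F − 2^64 = -2320174788980160705.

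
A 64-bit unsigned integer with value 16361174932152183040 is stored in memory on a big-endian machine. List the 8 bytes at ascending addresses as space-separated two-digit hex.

16361174932152183040 in hexadecimal, padded to 64 bits, is 0xE30E91EA62F4E900.
Split into bytes (most-significant first): E3 0E 91 EA 62 F4 E9 00.
In big-endian order the high byte comes first in memory.
So the memory order matches the most-significant-first order: E3 0E 91 EA 62 F4 E9 00.

E3 0E 91 EA 62 F4 E9 00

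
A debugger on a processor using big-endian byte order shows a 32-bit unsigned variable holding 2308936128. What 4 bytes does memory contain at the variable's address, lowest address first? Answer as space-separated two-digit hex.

89 9F 91 C0

2308936128 in hexadecimal, padded to 32 bits, is 0x899F91C0.
Split into bytes (most-significant first): 89 9F 91 C0.
Big-endian: lowest address holds the most-significant byte.
So the memory order matches the most-significant-first order: 89 9F 91 C0.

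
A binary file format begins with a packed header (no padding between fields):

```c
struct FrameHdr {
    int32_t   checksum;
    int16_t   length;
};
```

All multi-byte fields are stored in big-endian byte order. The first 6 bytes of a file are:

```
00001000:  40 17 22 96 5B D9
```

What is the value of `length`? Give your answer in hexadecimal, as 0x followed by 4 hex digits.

`length` follows `checksum` (4 bytes), so it starts at byte offset 4 and occupies 2 bytes.
Bytes at offsets 4..5: 5B D9.
In big-endian order the high byte comes first in memory.
The bytes are already most-significant first: 0x5BD9.

0x5BD9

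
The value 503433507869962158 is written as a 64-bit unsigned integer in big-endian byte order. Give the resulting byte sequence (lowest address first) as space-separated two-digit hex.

503433507869962158 in hexadecimal, padded to 64 bits, is 0x06FC8E1BAC9E2FAE.
Split into bytes (most-significant first): 06 FC 8E 1B AC 9E 2F AE.
In big-endian order the high byte comes first in memory.
So the memory order matches the most-significant-first order: 06 FC 8E 1B AC 9E 2F AE.

06 FC 8E 1B AC 9E 2F AE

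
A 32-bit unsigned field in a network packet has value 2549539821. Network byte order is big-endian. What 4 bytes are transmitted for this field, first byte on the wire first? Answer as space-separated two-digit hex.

97 F6 E3 ED

2549539821 in hexadecimal, padded to 32 bits, is 0x97F6E3ED.
Split into bytes (most-significant first): 97 F6 E3 ED.
Big-endian stores the most-significant byte at the lowest address.
So the memory order matches the most-significant-first order: 97 F6 E3 ED.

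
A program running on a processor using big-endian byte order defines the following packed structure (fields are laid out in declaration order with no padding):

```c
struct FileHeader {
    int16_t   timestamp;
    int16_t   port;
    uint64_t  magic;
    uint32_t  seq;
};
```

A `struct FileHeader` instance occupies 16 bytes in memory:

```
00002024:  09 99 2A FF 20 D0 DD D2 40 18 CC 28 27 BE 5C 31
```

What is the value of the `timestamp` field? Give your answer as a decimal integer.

`timestamp` is the first field, at byte offset 0, occupying 2 bytes.
Bytes at offsets 0..1: 09 99.
In big-endian order the high byte comes first in memory.
The bytes are already most-significant first: 0x0999.
0x0999 = 2457.

2457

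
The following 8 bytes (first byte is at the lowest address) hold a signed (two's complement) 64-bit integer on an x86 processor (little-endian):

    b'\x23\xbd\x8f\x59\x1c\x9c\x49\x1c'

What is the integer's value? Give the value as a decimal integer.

In little-endian order the low byte comes first in memory.
Reassemble most-significant byte first: 1C 49 9C 1C 59 8F BD 23 → 0x1C499C1C598FBD23.
0x1C499C1C598FBD23 = 2038331951937469731.

2038331951937469731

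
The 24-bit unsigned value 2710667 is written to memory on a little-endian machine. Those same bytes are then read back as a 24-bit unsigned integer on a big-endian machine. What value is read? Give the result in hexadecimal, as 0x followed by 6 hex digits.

2710667 in 24-bit hexadecimal is 0x295C8B.
Stored little-endian, the bytes at ascending addresses are 8B 5C 29.
Read back as big-endian, the last byte is least significant, giving 0x8B5C29.

0x8B5C29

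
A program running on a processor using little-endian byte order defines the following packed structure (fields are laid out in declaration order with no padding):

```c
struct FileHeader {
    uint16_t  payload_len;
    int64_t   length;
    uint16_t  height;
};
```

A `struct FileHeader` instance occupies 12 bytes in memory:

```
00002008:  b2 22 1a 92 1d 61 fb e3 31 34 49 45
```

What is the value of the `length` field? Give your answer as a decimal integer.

3761037832636699162

`length` follows `payload_len` (2 bytes), so it starts at byte offset 2 and occupies 8 bytes.
Bytes at offsets 2..9: 1A 92 1D 61 FB E3 31 34.
Little-endian stores the least-significant byte at the lowest address.
Reassemble most-significant byte first: 34 31 E3 FB 61 1D 92 1A → 0x3431E3FB611D921A.
0x3431E3FB611D921A = 3761037832636699162.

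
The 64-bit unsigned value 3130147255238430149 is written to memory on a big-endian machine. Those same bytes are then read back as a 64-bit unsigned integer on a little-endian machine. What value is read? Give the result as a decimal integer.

14235075964798529579

3130147255238430149 in 64-bit hexadecimal is 0x2B7084582B268DC5.
Stored big-endian, the bytes at ascending addresses are 2B 70 84 58 2B 26 8D C5.
Read back as little-endian, the first byte is least significant, giving 0xC58D262B5884702B.
0xC58D262B5884702B = 14235075964798529579.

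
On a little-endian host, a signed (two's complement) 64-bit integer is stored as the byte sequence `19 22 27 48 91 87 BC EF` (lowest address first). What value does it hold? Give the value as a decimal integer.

-1171912744972639719

Little-endian: lowest address holds the least-significant byte.
Reassemble most-significant byte first: EF BC 87 91 48 27 22 19 → 0xEFBC879148272219.
Top bit is set, so as a signed 64-bit value this is 0xEFBC879148272219 − 2^64 = -1171912744972639719.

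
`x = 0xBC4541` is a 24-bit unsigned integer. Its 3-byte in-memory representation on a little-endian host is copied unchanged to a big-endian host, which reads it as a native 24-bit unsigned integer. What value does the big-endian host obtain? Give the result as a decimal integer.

4277692

Stored little-endian, the bytes at ascending addresses are 41 45 BC.
Read back as big-endian, the last byte is least significant, giving 0x4145BC.
0x4145BC = 4277692.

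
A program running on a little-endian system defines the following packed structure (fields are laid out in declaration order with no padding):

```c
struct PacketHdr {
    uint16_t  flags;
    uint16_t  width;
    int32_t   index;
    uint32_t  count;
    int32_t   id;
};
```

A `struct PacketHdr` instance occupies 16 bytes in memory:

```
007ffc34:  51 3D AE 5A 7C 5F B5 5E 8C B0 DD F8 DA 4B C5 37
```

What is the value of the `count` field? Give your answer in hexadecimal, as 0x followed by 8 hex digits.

0xF8DDB08C

`count` follows `flags` (2 B), `width` (2 B), `index` (4 B), so it starts at offset 2 + 2 + 4 = 8 and occupies 4 bytes.
Bytes at offsets 8..11: 8C B0 DD F8.
Little-endian stores the least-significant byte at the lowest address.
Reassemble most-significant byte first: F8 DD B0 8C → 0xF8DDB08C.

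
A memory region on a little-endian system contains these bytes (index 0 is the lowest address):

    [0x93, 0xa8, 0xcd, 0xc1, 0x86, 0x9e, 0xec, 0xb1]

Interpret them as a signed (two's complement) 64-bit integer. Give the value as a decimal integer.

-5625947532878305133

Little-endian stores the least-significant byte at the lowest address.
Reassemble most-significant byte first: B1 EC 9E 86 C1 CD A8 93 → 0xB1EC9E86C1CDA893.
Top bit is set, so as a signed 64-bit value this is 0xB1EC9E86C1CDA893 − 2^64 = -5625947532878305133.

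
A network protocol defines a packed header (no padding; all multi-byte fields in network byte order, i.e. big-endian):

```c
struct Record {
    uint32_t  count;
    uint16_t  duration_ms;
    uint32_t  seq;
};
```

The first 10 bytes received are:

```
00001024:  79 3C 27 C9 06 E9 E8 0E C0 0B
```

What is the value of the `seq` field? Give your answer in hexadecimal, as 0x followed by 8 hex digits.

0xE80EC00B

`seq` follows `count` (4 B), `duration_ms` (2 B), so it starts at offset 4 + 2 = 6 and occupies 4 bytes.
Bytes at offsets 6..9: E8 0E C0 0B.
In big-endian order the high byte comes first in memory.
The bytes are already most-significant first: 0xE80EC00B.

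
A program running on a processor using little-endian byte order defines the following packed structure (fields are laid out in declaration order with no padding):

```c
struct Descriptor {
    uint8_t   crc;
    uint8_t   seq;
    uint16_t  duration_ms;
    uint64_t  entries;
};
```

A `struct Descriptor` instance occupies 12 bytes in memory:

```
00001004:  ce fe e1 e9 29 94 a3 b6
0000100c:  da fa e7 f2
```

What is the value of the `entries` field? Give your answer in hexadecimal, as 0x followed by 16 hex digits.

0xF2E7FADAB6A39429

`entries` follows `crc` (1 B), `seq` (1 B), `duration_ms` (2 B), so it starts at offset 1 + 1 + 2 = 4 and occupies 8 bytes.
Bytes at offsets 4..11: 29 94 A3 B6 DA FA E7 F2.
In little-endian order the low byte comes first in memory.
Reassemble most-significant byte first: F2 E7 FA DA B6 A3 94 29 → 0xF2E7FADAB6A39429.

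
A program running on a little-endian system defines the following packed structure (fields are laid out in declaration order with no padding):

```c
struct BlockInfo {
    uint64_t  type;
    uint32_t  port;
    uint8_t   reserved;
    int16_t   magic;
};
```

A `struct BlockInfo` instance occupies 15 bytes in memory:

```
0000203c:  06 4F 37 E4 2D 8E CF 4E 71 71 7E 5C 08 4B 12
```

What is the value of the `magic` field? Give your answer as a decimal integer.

`magic` follows `type` (8 B), `port` (4 B), `reserved` (1 B), so it starts at offset 8 + 4 + 1 = 13 and occupies 2 bytes.
Bytes at offsets 13..14: 4B 12.
Little-endian stores the least-significant byte at the lowest address.
Reassemble most-significant byte first: 12 4B → 0x124B.
0x124B = 4683.

4683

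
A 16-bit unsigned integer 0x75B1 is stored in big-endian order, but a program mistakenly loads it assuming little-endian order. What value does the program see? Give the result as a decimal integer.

45429

Stored big-endian, the bytes at ascending addresses are 75 B1.
Read back as little-endian, the first byte is least significant, giving 0xB175.
0xB175 = 45429.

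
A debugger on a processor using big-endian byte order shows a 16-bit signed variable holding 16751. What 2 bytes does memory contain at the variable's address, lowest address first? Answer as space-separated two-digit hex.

16751 in hexadecimal, padded to 16 bits, is 0x416F.
Split into bytes (most-significant first): 41 6F.
Big-endian stores the most-significant byte at the lowest address.
So the memory order matches the most-significant-first order: 41 6F.

41 6F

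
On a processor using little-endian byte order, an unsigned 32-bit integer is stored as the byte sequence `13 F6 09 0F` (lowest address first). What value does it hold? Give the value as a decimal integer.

Little-endian: lowest address holds the least-significant byte.
Reassemble most-significant byte first: 0F 09 F6 13 → 0x0F09F613.
0x0F09F613 = 252311059.

252311059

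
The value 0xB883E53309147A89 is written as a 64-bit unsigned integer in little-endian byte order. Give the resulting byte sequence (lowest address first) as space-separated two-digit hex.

89 7A 14 09 33 E5 83 B8

Split into bytes (most-significant first): B8 83 E5 33 09 14 7A 89.
In little-endian order the low byte comes first in memory.
So at ascending addresses the bytes are 89 7A 14 09 33 E5 83 B8.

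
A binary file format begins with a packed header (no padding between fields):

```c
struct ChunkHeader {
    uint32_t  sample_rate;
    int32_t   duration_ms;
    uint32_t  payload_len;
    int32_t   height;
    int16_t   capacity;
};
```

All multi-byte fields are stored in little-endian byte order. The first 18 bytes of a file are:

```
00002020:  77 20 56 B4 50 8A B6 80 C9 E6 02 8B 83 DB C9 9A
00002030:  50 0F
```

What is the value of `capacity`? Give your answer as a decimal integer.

3920

`capacity` follows `sample_rate` (4 B), `duration_ms` (4 B), `payload_len` (4 B), `height` (4 B), so it starts at offset 4 + 4 + 4 + 4 = 16 and occupies 2 bytes.
Bytes at offsets 16..17: 50 0F.
In little-endian order the low byte comes first in memory.
Reassemble most-significant byte first: 0F 50 → 0x0F50.
0x0F50 = 3920.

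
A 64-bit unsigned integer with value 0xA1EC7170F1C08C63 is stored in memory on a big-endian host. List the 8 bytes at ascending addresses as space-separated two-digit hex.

A1 EC 71 70 F1 C0 8C 63

Split into bytes (most-significant first): A1 EC 71 70 F1 C0 8C 63.
Big-endian stores the most-significant byte at the lowest address.
So the memory order matches the most-significant-first order: A1 EC 71 70 F1 C0 8C 63.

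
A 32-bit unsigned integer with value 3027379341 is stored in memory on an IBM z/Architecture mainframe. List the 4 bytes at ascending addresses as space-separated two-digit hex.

B4 72 24 8D

3027379341 in hexadecimal, padded to 32 bits, is 0xB472248D.
Split into bytes (most-significant first): B4 72 24 8D.
Big-endian stores the most-significant byte at the lowest address.
So the memory order matches the most-significant-first order: B4 72 24 8D.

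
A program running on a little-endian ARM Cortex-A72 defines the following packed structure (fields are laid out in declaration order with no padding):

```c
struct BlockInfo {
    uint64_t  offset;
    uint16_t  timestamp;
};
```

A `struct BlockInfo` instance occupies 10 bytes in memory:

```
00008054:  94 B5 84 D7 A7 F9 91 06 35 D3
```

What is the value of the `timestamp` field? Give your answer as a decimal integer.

54069

`timestamp` follows `offset` (8 bytes), so it starts at byte offset 8 and occupies 2 bytes.
Bytes at offsets 8..9: 35 D3.
Little-endian stores the least-significant byte at the lowest address.
Reassemble most-significant byte first: D3 35 → 0xD335.
0xD335 = 54069.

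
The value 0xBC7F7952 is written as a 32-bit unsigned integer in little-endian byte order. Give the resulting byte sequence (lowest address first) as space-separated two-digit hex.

52 79 7F BC

Split into bytes (most-significant first): BC 7F 79 52.
Little-endian: lowest address holds the least-significant byte.
So at ascending addresses the bytes are 52 79 7F BC.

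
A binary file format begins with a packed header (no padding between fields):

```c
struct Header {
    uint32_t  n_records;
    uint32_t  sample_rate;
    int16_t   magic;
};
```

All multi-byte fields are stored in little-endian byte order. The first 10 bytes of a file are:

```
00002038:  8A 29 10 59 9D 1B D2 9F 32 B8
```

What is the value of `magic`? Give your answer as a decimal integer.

`magic` follows `n_records` (4 B), `sample_rate` (4 B), so it starts at offset 4 + 4 = 8 and occupies 2 bytes.
Bytes at offsets 8..9: 32 B8.
In little-endian order the low byte comes first in memory.
Reassemble most-significant byte first: B8 32 → 0xB832.
Top bit is set, so as a signed 16-bit value this is 0xB832 − 2^16 = -18382.

-18382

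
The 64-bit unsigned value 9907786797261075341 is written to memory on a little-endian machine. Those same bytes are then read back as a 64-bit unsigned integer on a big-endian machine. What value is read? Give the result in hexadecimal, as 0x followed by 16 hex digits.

9907786797261075341 in 64-bit hexadecimal is 0x897F8799310D338D.
Stored little-endian, the bytes at ascending addresses are 8D 33 0D 31 99 87 7F 89.
Read back as big-endian, the last byte is least significant, giving 0x8D330D3199877F89.

0x8D330D3199877F89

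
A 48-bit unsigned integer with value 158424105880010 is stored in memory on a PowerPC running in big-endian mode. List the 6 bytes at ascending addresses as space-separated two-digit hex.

90 15 FC 8E 09 CA

158424105880010 in hexadecimal, padded to 48 bits, is 0x9015FC8E09CA.
Split into bytes (most-significant first): 90 15 FC 8E 09 CA.
Big-endian stores the most-significant byte at the lowest address.
So the memory order matches the most-significant-first order: 90 15 FC 8E 09 CA.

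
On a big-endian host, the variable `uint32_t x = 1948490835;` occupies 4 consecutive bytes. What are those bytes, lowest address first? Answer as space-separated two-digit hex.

1948490835 in hexadecimal, padded to 32 bits, is 0x74239C53.
Split into bytes (most-significant first): 74 23 9C 53.
Big-endian: lowest address holds the most-significant byte.
So the memory order matches the most-significant-first order: 74 23 9C 53.

74 23 9C 53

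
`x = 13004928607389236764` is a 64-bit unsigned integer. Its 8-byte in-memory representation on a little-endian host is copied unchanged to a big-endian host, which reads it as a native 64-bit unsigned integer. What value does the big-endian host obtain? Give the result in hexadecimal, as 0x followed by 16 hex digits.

13004928607389236764 in 64-bit hexadecimal is 0xB47AC9AA54C03E1C.
Stored little-endian, the bytes at ascending addresses are 1C 3E C0 54 AA C9 7A B4.
Read back as big-endian, the last byte is least significant, giving 0x1C3EC054AAC97AB4.

0x1C3EC054AAC97AB4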